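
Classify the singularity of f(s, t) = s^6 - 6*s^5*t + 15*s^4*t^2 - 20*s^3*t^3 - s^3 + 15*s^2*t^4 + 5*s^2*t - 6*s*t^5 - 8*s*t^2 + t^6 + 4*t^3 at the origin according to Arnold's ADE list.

D_7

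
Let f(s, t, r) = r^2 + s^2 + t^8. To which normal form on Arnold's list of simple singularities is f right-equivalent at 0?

A_7

The Hessian of f at 0 has rank 2. Corank 1: A-series; mu = 7 gives A_7.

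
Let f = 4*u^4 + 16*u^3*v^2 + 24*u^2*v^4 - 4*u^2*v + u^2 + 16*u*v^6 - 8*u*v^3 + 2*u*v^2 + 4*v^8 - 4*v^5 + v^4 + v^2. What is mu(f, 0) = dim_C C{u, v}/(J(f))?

1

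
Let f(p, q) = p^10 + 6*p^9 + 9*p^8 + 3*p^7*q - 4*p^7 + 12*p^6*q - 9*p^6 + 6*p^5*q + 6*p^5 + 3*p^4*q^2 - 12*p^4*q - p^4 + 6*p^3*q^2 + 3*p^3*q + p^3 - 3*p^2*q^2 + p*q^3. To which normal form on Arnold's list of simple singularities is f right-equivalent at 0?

E_7

The Hessian of f at 0 is [[0, 0], [0, 0]] with rank 0, so corank 2. A Groebner basis of the Jacobian ideal J(f) in C{p,q} is {3*p^2 + q^4 + q^3, p^3, p^2*q - p^2 - q^3/3, -2*p^2 + p*q^2 - 2*q^3/3}; counting standard monomials gives mu = 7. Corank 2; j^3 = p^3 is a perfect cube, so E-series; the 4-jet and mu = 7 give E_7.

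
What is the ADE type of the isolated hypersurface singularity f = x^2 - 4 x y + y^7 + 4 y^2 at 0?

The Hessian of f at 0 has rank 1. Corank 1: A-series; mu = 6 gives A_6.

A_6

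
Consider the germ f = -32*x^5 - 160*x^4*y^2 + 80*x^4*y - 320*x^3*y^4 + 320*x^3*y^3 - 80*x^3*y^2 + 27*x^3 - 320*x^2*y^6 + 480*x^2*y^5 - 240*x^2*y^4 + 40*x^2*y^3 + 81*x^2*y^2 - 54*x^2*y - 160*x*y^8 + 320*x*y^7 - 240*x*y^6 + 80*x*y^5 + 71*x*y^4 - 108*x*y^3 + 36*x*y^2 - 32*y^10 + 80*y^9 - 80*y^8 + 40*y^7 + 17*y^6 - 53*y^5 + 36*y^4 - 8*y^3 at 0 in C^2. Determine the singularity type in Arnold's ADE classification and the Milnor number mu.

The Hessian of f at 0 is [[0, 0], [0, 0]] with rank 0, so corank 2. A Groebner basis of the Jacobian ideal J(f) in C{x,y} is {5*x^2/8 + x*y^3 + 5*x*y^2/4 - 5*x*y/6 - 5*y^3/6 + 5*y^2/18, x^2 + 2*x*y^2 - 4*x*y/3 + y^4 - 4*y^3/3 + 4*y^2/9, x^3 + x^2/6 - x*y^2 - 2*x*y/9 + 10*y^3/27 + 2*y^2/27, x^2*y + x^2/12 - 7*x*y^2/6 - x*y/9 + y^3/3 + y^2/27}; counting standard monomials gives mu = 8. Corank 2; j^3 = (3*x - 2*y)^3 is a perfect cube, so E-series; the 5-jet and mu = 8 give E_8.

Type E_8, Milnor number mu = 8.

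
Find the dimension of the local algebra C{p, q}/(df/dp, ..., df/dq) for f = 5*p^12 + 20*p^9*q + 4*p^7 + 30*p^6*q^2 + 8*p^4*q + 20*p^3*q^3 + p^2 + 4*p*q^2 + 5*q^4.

3

The Hessian of f at 0 is [[2, 0], [0, 0]] with rank 1, so corank 1. A Groebner basis of the Jacobian ideal J(f) in C{p,q} is {p^2, p*q, p/2 + q^2}; counting standard monomials gives mu = 3. Corank 1: A-series; mu = 3 gives A_3.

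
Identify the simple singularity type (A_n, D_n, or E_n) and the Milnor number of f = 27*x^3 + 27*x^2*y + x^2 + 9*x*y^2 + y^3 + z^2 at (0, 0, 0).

The Hessian of f at 0 has rank 2. Corank 1: A-series; mu = 2 gives A_2.

Type A2, Milnor number mu = 2.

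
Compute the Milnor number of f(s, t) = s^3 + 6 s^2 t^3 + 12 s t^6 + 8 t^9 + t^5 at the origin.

The Hessian of f at 0 has rank 0. Corank 2; j^3 = s^3 is a perfect cube, so E-series; the 5-jet and mu = 8 give E_8.

8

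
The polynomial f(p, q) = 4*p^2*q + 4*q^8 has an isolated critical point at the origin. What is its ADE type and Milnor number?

The Hessian of f at 0 has rank 0. Corank 2; j^3 = 4*p^2*q has shape L^2 M (L != M), so D-series; mu = 9 gives D_9.

Type D9, Milnor number mu = 9.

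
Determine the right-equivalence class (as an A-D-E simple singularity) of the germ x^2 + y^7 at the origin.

A_{6}

The Hessian of f at 0 has rank 1. Corank 1: A-series; mu = 6 gives A_6.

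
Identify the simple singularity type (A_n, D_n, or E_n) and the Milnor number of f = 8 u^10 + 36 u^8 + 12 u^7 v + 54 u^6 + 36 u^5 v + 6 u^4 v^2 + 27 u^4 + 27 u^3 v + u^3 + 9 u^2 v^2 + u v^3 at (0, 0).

The Hessian of f at 0 has rank 0. Corank 2; j^3 = u^3 is a perfect cube, so E-series; the 4-jet and mu = 7 give E_7.

Type E_{7}, Milnor number mu = 7.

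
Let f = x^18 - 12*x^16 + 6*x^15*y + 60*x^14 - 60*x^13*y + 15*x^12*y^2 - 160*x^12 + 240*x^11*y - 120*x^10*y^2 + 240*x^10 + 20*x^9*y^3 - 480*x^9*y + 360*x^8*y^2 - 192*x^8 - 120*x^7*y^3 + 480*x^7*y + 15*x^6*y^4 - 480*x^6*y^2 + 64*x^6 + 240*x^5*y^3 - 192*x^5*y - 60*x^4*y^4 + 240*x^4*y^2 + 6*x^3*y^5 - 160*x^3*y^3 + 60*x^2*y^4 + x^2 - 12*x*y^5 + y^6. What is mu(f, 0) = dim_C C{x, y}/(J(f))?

The Hessian of f at 0 has rank 1. Corank 1: A-series; mu = 5 gives A_5.

5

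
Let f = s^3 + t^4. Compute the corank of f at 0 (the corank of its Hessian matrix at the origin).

2

The Hessian at 0 is [[0, 0], [0, 0]] of rank 0; hence corank 2.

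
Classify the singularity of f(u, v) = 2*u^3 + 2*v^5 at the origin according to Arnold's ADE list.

E8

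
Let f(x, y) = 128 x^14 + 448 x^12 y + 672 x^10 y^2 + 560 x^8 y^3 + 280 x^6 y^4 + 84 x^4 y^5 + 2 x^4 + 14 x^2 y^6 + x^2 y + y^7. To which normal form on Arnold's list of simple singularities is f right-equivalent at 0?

D8

The Hessian of f at 0 is [[0, 0], [0, 0]] with rank 0, so corank 2. A Groebner basis of the Jacobian ideal J(f) in C{x,y} is {x^2/7 + y^6, x^3, x*y}; counting standard monomials gives mu = 8. Corank 2; j^3 = x^2*y has shape L^2 M (L != M), so D-series; mu = 8 gives D_8.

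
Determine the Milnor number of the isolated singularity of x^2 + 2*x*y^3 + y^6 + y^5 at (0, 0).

4

The Hessian of f at 0 is [[2, 0], [0, 0]] with rank 1, so corank 1. A Groebner basis of the Jacobian ideal J(f) in C{x,y} is {x + y^3, x^2, x*y}; counting standard monomials gives mu = 4. Corank 1: A-series; mu = 4 gives A_4.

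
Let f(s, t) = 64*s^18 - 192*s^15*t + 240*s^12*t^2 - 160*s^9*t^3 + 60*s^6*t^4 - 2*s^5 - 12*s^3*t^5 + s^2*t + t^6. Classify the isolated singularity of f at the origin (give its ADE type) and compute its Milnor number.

Type D7, Milnor number mu = 7.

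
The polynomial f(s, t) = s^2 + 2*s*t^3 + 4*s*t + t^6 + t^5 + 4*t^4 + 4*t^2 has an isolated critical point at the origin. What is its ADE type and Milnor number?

Type A_4, Milnor number mu = 4.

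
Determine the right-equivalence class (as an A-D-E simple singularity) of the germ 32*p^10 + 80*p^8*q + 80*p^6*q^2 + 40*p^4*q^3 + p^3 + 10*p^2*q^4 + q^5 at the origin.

E_{8}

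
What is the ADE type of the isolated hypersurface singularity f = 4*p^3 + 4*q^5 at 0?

E_{8}

The Hessian of f at 0 has rank 0. Corank 2; j^3 = 4*p^3 is a perfect cube, so E-series; the 5-jet and mu = 8 give E_8.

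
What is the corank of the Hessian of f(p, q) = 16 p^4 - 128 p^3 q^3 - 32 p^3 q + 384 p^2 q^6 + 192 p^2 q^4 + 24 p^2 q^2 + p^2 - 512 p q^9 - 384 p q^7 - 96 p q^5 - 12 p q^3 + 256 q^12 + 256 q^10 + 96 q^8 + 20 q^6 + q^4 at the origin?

Hessian at 0 has rank 1.

1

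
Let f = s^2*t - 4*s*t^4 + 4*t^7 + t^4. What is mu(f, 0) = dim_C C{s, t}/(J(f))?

5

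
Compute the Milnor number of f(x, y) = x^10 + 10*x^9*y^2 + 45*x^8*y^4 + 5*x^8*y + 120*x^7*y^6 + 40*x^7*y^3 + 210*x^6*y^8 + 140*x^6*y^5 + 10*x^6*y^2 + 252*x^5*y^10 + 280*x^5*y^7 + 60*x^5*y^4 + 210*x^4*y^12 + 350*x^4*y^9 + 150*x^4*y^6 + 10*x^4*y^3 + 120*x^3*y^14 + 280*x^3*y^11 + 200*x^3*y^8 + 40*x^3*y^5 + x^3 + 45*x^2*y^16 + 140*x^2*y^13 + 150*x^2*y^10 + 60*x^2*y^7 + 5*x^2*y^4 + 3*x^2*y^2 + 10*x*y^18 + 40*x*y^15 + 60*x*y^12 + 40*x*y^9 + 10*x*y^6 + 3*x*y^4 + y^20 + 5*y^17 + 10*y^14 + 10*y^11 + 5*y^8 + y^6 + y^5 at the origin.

8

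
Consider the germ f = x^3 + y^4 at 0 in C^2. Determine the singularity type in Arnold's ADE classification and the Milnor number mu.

Type E_{6}, Milnor number mu = 6.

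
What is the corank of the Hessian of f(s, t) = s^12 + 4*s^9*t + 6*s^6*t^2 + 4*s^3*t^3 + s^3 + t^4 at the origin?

The Hessian at 0 is [[0, 0], [0, 0]] of rank 0; hence corank 2.

2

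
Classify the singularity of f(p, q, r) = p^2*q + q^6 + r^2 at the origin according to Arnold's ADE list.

D7

The Hessian of f at 0 is [[0, 0, 0], [0, 0, 0], [0, 0, 2]] with rank 1, so corank 2. A Groebner basis of the Jacobian ideal J(f) in C{p,q,r} is {p^2/6 + q^5, p^3, p*q, r}; counting standard monomials gives mu = 7. Corank 2; j^3 = p^2*q has shape L^2 M (L != M), so D-series; mu = 7 gives D_7.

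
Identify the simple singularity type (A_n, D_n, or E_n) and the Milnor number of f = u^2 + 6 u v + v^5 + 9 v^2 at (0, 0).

Type A4, Milnor number mu = 4.

The Hessian of f at 0 is [[2, 6], [6, 18]] with rank 1, so corank 1. A Groebner basis of the Jacobian ideal J(f) in C{u,v} is {v^4, u + 3*v}; counting standard monomials gives mu = 4. Corank 1: A-series; mu = 4 gives A_4.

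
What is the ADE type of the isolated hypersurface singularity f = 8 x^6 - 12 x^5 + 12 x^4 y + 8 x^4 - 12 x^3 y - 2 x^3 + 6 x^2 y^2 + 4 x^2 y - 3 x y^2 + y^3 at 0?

The Hessian of f at 0 is [[0, 0], [0, 0]] with rank 0, so corank 2. A Groebner basis of the Jacobian ideal J(f) in C{x,y} is {y^3, x^2 - 3*y^2/2, x*y - 3*y^2/2}; counting standard monomials gives mu = 4. Corank 2; j^3 = -(x - y)*(2*x^2 - 2*x*y + y^2) splits into three distinct lines over C (the quadratic factor has nonzero discriminant), so D_4.

D4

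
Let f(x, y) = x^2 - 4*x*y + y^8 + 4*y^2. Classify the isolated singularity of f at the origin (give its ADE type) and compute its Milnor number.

The Hessian of f at 0 has rank 1. Corank 1: A-series; mu = 7 gives A_7.

Type A_7, Milnor number mu = 7.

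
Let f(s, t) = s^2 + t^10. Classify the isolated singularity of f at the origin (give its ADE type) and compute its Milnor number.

The Hessian of f at 0 is [[2, 0], [0, 0]] with rank 1, so corank 1. A Groebner basis of the Jacobian ideal J(f) in C{s,t} is {t^9, s}; counting standard monomials gives mu = 9. Corank 1: A-series; mu = 9 gives A_9.

Type A9, Milnor number mu = 9.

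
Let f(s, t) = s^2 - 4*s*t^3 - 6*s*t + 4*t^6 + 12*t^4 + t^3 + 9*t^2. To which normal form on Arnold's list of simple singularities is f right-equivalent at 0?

A_2

The Hessian of f at 0 has rank 1. Corank 1: A-series; mu = 2 gives A_2.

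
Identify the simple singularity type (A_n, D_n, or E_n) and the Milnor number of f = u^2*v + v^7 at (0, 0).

The Hessian of f at 0 has rank 0. Corank 2; j^3 = u^2*v has shape L^2 M (L != M), so D-series; mu = 8 gives D_8.

Type D_{8}, Milnor number mu = 8.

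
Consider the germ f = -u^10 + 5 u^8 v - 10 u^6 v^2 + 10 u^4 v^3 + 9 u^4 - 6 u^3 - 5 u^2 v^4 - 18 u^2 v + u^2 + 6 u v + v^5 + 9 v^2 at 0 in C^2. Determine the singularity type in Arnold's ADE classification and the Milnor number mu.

The Hessian of f at 0 is [[2, 6], [6, 18]] with rank 1, so corank 1. A Groebner basis of the Jacobian ideal J(f) in C{u,v} is {u/486 + v^3 - v^2/18 + v/162, u^2 - u/3 - v, u*v + u/18 + 3*v^2/2 + v/6}; counting standard monomials gives mu = 4. Corank 1: A-series; mu = 4 gives A_4.

Type A_4, Milnor number mu = 4.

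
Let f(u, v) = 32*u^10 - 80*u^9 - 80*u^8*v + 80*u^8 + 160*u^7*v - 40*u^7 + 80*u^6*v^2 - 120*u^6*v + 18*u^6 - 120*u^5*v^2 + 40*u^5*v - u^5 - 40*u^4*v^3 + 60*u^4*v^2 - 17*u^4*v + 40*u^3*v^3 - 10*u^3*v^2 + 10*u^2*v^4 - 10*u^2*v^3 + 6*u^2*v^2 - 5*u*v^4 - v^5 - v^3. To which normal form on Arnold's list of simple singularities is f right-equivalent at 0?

The Hessian of f at 0 has rank 0. Corank 2; j^3 = -v^3 is a perfect cube, so E-series; the 5-jet and mu = 8 give E_8.

E8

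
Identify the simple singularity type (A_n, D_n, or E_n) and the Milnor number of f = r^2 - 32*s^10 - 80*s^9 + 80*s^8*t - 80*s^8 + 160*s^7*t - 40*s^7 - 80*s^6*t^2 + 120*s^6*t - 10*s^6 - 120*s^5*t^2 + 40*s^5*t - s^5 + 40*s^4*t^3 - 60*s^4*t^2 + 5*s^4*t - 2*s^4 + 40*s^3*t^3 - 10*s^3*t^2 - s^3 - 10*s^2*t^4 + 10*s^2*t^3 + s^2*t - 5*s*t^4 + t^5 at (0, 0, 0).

Type D6, Milnor number mu = 6.

The Hessian of f at 0 is [[0, 0, 0], [0, 0, 0], [0, 0, 2]] with rank 1, so corank 2. A Groebner basis of the Jacobian ideal J(f) in C{s,t,r} is {s*t/5 + t^4, s*t^2, s^2 - s*t, r}; counting standard monomials gives mu = 6. Corank 2; j^3 = -s^2*(s - t) has shape L^2 M (L != M), so D-series; mu = 6 gives D_6.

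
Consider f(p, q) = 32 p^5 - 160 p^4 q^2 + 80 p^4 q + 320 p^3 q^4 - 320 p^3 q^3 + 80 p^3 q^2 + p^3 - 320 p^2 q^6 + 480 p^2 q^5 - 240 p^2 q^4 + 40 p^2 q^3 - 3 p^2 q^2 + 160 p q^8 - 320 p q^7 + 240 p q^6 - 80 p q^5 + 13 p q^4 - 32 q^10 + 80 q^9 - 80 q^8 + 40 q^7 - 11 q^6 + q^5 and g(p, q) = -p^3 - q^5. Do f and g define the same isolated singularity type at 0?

Yes.

The Hessian of f at 0 has rank 0. Corank 2; j^3 = p^3 is a perfect cube, so E-series; the 5-jet and mu = 8 give E_8. The Hessian of g at 0 has rank 0. Corank 2; j^3 = -p^3 is a perfect cube, so E-series; the 5-jet and mu = 8 give E_8. Both have type E_8, hence right-equivalent.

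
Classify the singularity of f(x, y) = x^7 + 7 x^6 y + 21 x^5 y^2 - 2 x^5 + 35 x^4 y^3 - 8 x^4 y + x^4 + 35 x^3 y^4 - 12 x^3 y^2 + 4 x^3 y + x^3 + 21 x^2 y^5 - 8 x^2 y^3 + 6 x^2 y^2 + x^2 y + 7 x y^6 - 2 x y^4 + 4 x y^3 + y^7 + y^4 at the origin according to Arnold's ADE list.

D_5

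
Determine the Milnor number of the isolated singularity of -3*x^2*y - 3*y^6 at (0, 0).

7

The Hessian of f at 0 has rank 0. Corank 2; j^3 = -3*x^2*y has shape L^2 M (L != M), so D-series; mu = 7 gives D_7.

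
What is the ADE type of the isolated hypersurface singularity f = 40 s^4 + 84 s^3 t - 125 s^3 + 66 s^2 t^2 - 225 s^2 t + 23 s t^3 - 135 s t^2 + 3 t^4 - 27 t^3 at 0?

The Hessian of f at 0 has rank 0. Corank 2; j^3 = -(5*s + 3*t)^3 is a perfect cube, so E-series; the 4-jet and mu = 7 give E_7.

E_7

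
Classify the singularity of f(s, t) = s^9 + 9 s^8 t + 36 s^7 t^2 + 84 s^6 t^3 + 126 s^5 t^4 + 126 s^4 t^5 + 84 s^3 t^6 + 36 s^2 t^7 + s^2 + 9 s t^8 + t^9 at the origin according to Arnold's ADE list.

A8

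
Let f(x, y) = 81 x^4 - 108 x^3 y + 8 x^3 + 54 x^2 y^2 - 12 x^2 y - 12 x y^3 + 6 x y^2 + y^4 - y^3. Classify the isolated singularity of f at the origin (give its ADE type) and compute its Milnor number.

Type E6, Milnor number mu = 6.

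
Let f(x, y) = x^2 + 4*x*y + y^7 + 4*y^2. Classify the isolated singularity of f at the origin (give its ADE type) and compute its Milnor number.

Type A_6, Milnor number mu = 6.

The Hessian of f at 0 is [[2, 4], [4, 8]] with rank 1, so corank 1. A Groebner basis of the Jacobian ideal J(f) in C{x,y} is {y^6, x + 2*y}; counting standard monomials gives mu = 6. Corank 1: A-series; mu = 6 gives A_6.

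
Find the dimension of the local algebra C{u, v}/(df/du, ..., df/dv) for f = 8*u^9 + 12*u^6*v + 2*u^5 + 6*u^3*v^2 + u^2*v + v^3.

4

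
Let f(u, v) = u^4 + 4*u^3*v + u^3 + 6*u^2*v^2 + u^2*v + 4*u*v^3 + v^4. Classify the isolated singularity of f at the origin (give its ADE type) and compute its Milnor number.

The Hessian of f at 0 has rank 0. Corank 2; j^3 = u^2*(u + v) has shape L^2 M (L != M), so D-series; mu = 5 gives D_5.

Type D5, Milnor number mu = 5.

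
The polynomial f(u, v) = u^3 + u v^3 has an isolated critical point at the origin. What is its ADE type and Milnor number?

The Hessian of f at 0 has rank 0. Corank 2; j^3 = u^3 is a perfect cube, so E-series; the 4-jet and mu = 7 give E_7.

Type E_7, Milnor number mu = 7.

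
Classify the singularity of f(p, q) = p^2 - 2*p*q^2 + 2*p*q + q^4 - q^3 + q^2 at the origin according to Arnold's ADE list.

A_{2}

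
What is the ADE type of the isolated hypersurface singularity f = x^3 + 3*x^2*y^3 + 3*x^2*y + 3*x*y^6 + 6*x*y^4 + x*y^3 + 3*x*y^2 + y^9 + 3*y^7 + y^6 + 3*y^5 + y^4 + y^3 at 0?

E_{7}

The Hessian of f at 0 has rank 0. Corank 2; j^3 = (x + y)^3 is a perfect cube, so E-series; the 4-jet and mu = 7 give E_7.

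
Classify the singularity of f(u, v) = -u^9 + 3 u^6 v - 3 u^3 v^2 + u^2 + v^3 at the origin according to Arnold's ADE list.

The Hessian of f at 0 is [[2, 0], [0, 0]] with rank 1, so corank 1. A Groebner basis of the Jacobian ideal J(f) in C{u,v} is {v^2, u}; counting standard monomials gives mu = 2. Corank 1: A-series; mu = 2 gives A_2.

A_{2}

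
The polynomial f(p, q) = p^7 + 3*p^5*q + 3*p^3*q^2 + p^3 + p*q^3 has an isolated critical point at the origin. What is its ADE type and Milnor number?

The Hessian of f at 0 is [[0, 0], [0, 0]] with rank 0, so corank 2. A Groebner basis of the Jacobian ideal J(f) in C{p,q} is {p^3, p*q^2, 3*p^2 + q^3}; counting standard monomials gives mu = 7. Corank 2; j^3 = p^3 is a perfect cube, so E-series; the 4-jet and mu = 7 give E_7.

Type E_{7}, Milnor number mu = 7.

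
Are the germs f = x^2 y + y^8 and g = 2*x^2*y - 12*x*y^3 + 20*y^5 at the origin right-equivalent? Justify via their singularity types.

The Hessian of f at 0 has rank 0. Corank 2; j^3 = x^2*y has shape L^2 M (L != M), so D-series; mu = 9 gives D_9. The Hessian of g at 0 has rank 0. Corank 2; j^3 = 2*x^2*y has shape L^2 M (L != M), so D-series; mu = 6 gives D_6. f is D_9 but g is D_6, hence not right-equivalent.

No.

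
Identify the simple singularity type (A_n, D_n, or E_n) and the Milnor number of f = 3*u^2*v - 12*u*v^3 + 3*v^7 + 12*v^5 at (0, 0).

The Hessian of f at 0 is [[0, 0], [0, 0]] with rank 0, so corank 2. A Groebner basis of the Jacobian ideal J(f) in C{u,v} is {u^2*v^2 + 4*u^2/7 - 8*u*v^2/7, u^3 + 8*u^2/7 - 16*u*v^2/7, -u*v/2 + v^3}; counting standard monomials gives mu = 8. Corank 2; j^3 = 3*u^2*v has shape L^2 M (L != M), so D-series; mu = 8 gives D_8.

Type D_8, Milnor number mu = 8.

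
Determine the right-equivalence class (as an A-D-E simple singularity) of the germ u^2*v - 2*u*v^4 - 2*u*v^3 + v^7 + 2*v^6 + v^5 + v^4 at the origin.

The Hessian of f at 0 is [[0, 0], [0, 0]] with rank 0, so corank 2. A Groebner basis of the Jacobian ideal J(f) in C{u,v} is {u*v^2, -u*v + v^3, u^2 + 4*u*v}; counting standard monomials gives mu = 5. Corank 2; j^3 = u^2*v has shape L^2 M (L != M), so D-series; mu = 5 gives D_5.

D_5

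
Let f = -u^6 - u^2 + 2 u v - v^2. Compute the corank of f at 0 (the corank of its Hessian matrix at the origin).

1

Hessian at 0 has rank 1.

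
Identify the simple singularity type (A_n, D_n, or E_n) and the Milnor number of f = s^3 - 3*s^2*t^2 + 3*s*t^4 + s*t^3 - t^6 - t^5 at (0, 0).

Type E_{7}, Milnor number mu = 7.

The Hessian of f at 0 has rank 0. Corank 2; j^3 = s^3 is a perfect cube, so E-series; the 4-jet and mu = 7 give E_7.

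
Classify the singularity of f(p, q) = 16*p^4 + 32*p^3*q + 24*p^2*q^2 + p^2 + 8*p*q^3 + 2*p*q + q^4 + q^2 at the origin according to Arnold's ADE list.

A_{3}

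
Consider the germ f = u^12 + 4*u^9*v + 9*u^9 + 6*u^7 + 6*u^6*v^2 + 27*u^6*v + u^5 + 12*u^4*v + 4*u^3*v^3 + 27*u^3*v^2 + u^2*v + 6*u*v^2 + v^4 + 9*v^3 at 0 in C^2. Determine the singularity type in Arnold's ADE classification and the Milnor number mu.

Type D5, Milnor number mu = 5.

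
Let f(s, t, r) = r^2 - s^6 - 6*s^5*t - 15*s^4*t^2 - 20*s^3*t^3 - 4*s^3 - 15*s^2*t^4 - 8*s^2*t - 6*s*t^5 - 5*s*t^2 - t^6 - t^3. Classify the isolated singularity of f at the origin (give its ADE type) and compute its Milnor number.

Type D_7, Milnor number mu = 7.

The Hessian of f at 0 has rank 1. Corank 2; j^3 = -(s + t)*(2*s + t)^2 has shape L^2 M (L != M), so D-series; mu = 7 gives D_7.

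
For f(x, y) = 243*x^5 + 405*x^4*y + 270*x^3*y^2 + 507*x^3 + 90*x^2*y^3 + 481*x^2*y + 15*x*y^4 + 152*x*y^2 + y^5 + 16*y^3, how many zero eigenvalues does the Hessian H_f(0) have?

2

The Hessian at 0 is [[0, 0], [0, 0]] of rank 0; hence corank 2.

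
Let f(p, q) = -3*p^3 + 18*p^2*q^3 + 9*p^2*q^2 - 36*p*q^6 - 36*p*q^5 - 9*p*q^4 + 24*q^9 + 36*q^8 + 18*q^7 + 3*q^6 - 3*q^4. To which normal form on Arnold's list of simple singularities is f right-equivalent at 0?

The Hessian of f at 0 is [[0, 0], [0, 0]] with rank 0, so corank 2. A Groebner basis of the Jacobian ideal J(f) in C{p,q} is {p^3, p^2*q, -p^2/2 + p*q^2, q^3}; counting standard monomials gives mu = 6. Corank 2; j^3 = -3*p^3 is a perfect cube, so E-series; the 4-jet and mu = 6 give E_6.

E6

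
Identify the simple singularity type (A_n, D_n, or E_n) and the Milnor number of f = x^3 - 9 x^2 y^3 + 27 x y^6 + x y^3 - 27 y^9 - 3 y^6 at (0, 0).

Type E_{7}, Milnor number mu = 7.

The Hessian of f at 0 has rank 0. Corank 2; j^3 = x^3 is a perfect cube, so E-series; the 4-jet and mu = 7 give E_7.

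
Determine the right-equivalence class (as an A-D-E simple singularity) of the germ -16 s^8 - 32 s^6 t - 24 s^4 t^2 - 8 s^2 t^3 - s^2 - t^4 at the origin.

A_{3}

The Hessian of f at 0 is [[-2, 0], [0, 0]] with rank 1, so corank 1. A Groebner basis of the Jacobian ideal J(f) in C{s,t} is {t^3, s}; counting standard monomials gives mu = 3. Corank 1: A-series; mu = 3 gives A_3.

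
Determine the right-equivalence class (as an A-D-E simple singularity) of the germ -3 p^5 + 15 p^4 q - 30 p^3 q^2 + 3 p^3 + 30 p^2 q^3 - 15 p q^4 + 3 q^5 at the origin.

The Hessian of f at 0 has rank 0. Corank 2; j^3 = 3*p^3 is a perfect cube, so E-series; the 5-jet and mu = 8 give E_8.

E8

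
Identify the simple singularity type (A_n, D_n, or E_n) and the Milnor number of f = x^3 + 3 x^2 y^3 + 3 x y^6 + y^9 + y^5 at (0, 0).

The Hessian of f at 0 has rank 0. Corank 2; j^3 = x^3 is a perfect cube, so E-series; the 5-jet and mu = 8 give E_8.

Type E_8, Milnor number mu = 8.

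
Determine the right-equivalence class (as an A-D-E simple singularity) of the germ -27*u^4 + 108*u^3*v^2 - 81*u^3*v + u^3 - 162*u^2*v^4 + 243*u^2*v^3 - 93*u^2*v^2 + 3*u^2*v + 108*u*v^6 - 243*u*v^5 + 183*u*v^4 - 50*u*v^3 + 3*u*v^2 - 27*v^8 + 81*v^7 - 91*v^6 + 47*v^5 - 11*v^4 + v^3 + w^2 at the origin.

E_7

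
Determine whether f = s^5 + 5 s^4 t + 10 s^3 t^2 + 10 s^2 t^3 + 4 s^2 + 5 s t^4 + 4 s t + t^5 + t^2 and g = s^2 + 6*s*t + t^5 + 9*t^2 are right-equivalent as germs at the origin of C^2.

Yes.

The Hessian of f at 0 has rank 1. Corank 1: A-series; mu = 4 gives A_4. The Hessian of g at 0 has rank 1. Corank 1: A-series; mu = 4 gives A_4. Both have type A_4, hence right-equivalent.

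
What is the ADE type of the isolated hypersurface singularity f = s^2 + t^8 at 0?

The Hessian of f at 0 has rank 1. Corank 1: A-series; mu = 7 gives A_7.

A_7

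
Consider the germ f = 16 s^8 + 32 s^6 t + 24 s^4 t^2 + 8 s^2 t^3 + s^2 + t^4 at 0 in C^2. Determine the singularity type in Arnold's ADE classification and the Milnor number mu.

Type A_{3}, Milnor number mu = 3.

The Hessian of f at 0 is [[2, 0], [0, 0]] with rank 1, so corank 1. A Groebner basis of the Jacobian ideal J(f) in C{s,t} is {t^3, s}; counting standard monomials gives mu = 3. Corank 1: A-series; mu = 3 gives A_3.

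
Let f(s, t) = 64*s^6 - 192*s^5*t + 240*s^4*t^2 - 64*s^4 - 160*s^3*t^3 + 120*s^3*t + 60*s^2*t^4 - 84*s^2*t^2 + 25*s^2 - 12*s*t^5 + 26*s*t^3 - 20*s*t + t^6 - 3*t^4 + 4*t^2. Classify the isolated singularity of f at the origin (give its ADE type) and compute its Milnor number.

Type A_{3}, Milnor number mu = 3.

The Hessian of f at 0 is [[50, -20], [-20, 8]] with rank 1, so corank 1. A Groebner basis of the Jacobian ideal J(f) in C{s,t} is {t^3, s - 2*t/5}; counting standard monomials gives mu = 3. Corank 1: A-series; mu = 3 gives A_3.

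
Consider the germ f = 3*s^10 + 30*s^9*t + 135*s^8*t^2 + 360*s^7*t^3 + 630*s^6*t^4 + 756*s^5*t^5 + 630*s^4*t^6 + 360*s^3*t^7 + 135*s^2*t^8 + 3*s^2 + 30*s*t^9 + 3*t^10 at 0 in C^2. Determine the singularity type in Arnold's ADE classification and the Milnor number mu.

Type A_9, Milnor number mu = 9.

The Hessian of f at 0 has rank 1. Corank 1: A-series; mu = 9 gives A_9.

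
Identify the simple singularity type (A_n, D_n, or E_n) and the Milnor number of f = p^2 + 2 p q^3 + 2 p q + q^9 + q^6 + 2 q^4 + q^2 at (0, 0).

Type A_8, Milnor number mu = 8.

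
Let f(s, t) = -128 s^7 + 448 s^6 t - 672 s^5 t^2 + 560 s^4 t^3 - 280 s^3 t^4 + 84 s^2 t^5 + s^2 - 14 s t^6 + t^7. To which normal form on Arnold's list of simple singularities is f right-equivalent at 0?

A_{6}

The Hessian of f at 0 is [[2, 0], [0, 0]] with rank 1, so corank 1. A Groebner basis of the Jacobian ideal J(f) in C{s,t} is {t^6, s}; counting standard monomials gives mu = 6. Corank 1: A-series; mu = 6 gives A_6.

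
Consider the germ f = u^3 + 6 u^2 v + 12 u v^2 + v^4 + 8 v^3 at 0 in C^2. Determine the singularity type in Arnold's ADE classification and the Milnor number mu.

The Hessian of f at 0 has rank 0. Corank 2; j^3 = (u + 2*v)^3 is a perfect cube, so E-series; the 4-jet and mu = 6 give E_6.

Type E6, Milnor number mu = 6.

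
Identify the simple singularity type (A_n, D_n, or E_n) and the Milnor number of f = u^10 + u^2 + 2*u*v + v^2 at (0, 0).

The Hessian of f at 0 has rank 1. Corank 1: A-series; mu = 9 gives A_9.

Type A_9, Milnor number mu = 9.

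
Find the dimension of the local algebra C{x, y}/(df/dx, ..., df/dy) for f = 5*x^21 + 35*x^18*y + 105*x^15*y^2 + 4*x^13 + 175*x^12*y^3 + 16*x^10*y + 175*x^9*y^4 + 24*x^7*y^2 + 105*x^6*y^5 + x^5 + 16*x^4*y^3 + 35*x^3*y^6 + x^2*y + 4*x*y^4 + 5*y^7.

8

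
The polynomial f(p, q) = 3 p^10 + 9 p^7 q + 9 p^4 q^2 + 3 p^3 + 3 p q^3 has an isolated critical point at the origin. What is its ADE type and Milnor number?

Type E_{7}, Milnor number mu = 7.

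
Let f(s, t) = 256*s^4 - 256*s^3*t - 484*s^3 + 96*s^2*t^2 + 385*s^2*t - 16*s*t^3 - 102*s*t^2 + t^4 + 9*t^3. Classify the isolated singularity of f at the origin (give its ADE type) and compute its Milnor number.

The Hessian of f at 0 is [[0, 0], [0, 0]] with rank 0, so corank 2. A Groebner basis of the Jacobian ideal J(f) in C{s,t} is {s*t^2 + 3993*s*t/16 - 1089*t^2/16, 14641*s*t/16 + t^3 - 3993*t^2/16, s^2 - 23*s*t/44 + 3*t^2/44}; counting standard monomials gives mu = 5. Corank 2; j^3 = -(4*s - t)*(11*s - 3*t)^2 has shape L^2 M (L != M), so D-series; mu = 5 gives D_5.

Type D_{5}, Milnor number mu = 5.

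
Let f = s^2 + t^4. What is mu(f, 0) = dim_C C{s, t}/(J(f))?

The Hessian of f at 0 has rank 1. Corank 1: A-series; mu = 3 gives A_3.

3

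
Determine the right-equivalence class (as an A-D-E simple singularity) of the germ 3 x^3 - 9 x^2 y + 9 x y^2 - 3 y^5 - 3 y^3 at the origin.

E_{8}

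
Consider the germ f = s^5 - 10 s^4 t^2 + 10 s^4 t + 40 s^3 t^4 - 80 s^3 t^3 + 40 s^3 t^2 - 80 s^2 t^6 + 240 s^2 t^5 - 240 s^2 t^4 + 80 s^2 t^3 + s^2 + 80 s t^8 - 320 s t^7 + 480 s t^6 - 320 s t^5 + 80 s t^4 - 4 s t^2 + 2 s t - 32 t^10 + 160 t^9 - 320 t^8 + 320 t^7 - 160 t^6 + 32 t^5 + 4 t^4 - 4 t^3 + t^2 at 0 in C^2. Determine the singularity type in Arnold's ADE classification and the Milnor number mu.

Type A_{4}, Milnor number mu = 4.

The Hessian of f at 0 has rank 1. Corank 1: A-series; mu = 4 gives A_4.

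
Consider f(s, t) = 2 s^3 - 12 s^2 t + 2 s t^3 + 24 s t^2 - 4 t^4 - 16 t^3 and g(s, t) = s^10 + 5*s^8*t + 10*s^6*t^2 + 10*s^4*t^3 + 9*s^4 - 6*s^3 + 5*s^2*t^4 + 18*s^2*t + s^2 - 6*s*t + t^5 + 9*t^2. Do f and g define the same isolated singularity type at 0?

No.

The Hessian of f at 0 has rank 0. Corank 2; j^3 = 2*(s - 2*t)^3 is a perfect cube, so E-series; the 4-jet and mu = 7 give E_7. The Hessian of g at 0 has rank 1. Corank 1: A-series; mu = 4 gives A_4. f is E_7 but g is A_4, hence not right-equivalent.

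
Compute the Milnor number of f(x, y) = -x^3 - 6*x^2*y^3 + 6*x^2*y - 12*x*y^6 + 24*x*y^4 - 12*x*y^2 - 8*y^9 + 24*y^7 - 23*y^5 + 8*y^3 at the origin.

The Hessian of f at 0 is [[0, 0], [0, 0]] with rank 0, so corank 2. A Groebner basis of the Jacobian ideal J(f) in C{x,y} is {x^2/4 + x*y^3 - x*y + y^2, y^4, x^3 - 12*x*y^2 + 16*y^3, x^2*y - 4*x*y^2 + 4*y^3}; counting standard monomials gives mu = 8. Corank 2; j^3 = -(x - 2*y)^3 is a perfect cube, so E-series; the 5-jet and mu = 8 give E_8.

8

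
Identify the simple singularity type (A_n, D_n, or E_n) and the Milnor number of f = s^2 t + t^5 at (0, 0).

Type D6, Milnor number mu = 6.

The Hessian of f at 0 has rank 0. Corank 2; j^3 = s^2*t has shape L^2 M (L != M), so D-series; mu = 6 gives D_6.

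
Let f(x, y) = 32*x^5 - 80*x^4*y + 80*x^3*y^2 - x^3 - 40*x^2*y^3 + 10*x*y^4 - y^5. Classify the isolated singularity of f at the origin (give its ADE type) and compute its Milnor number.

The Hessian of f at 0 is [[0, 0], [0, 0]] with rank 0, so corank 2. A Groebner basis of the Jacobian ideal J(f) in C{x,y} is {y^5, x*y^3 - y^4/8, x^2}; counting standard monomials gives mu = 8. Corank 2; j^3 = -x^3 is a perfect cube, so E-series; the 5-jet and mu = 8 give E_8.

Type E_8, Milnor number mu = 8.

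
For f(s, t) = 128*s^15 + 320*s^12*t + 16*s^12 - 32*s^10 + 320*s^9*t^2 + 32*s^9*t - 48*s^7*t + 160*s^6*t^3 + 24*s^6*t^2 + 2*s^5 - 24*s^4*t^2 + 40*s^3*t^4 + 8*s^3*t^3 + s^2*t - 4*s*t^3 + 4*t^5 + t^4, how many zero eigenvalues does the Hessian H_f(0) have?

2

The Hessian at 0 is [[0, 0], [0, 0]] of rank 0; hence corank 2.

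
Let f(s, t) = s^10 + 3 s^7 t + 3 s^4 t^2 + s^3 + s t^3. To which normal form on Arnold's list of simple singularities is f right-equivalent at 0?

E_7

The Hessian of f at 0 has rank 0. Corank 2; j^3 = s^3 is a perfect cube, so E-series; the 4-jet and mu = 7 give E_7.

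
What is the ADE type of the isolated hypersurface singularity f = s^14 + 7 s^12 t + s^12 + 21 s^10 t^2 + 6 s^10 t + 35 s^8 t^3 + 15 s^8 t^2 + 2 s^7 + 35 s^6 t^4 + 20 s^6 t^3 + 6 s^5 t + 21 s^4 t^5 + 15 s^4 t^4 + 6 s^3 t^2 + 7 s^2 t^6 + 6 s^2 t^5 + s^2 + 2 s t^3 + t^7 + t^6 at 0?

A6

The Hessian of f at 0 has rank 1. Corank 1: A-series; mu = 6 gives A_6.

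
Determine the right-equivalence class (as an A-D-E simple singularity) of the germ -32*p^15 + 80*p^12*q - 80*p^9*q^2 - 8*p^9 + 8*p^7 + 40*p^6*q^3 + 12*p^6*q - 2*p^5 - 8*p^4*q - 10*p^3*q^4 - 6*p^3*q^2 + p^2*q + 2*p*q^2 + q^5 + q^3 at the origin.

The Hessian of f at 0 is [[0, 0], [0, 0]] with rank 0, so corank 2. A Groebner basis of the Jacobian ideal J(f) in C{p,q} is {p*q/2 + q^4 + q^2/2, p*q^2 + q^3, p^2 - p*q/2 - 3*q^2/2}; counting standard monomials gives mu = 6. Corank 2; j^3 = q*(p + q)^2 has shape L^2 M (L != M), so D-series; mu = 6 gives D_6.

D6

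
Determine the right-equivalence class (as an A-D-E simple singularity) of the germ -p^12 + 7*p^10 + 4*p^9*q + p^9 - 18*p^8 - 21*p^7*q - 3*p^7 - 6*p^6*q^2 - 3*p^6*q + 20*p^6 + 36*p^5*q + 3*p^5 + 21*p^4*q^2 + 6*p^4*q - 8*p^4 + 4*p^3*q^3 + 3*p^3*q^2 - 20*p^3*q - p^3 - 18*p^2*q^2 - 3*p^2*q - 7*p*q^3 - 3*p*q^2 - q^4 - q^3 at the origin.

E_7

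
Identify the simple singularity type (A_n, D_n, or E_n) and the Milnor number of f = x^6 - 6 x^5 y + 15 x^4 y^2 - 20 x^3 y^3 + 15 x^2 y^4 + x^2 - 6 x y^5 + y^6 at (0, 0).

Type A5, Milnor number mu = 5.

The Hessian of f at 0 has rank 1. Corank 1: A-series; mu = 5 gives A_5.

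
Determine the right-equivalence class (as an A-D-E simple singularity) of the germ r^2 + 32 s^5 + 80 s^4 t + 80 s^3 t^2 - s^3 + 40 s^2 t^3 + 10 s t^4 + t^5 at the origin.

The Hessian of f at 0 has rank 1. Corank 2; j^3 = -s^3 is a perfect cube, so E-series; the 5-jet and mu = 8 give E_8.

E_8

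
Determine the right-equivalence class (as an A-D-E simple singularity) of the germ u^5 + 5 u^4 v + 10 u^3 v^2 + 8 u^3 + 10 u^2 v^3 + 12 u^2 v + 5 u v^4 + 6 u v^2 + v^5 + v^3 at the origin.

The Hessian of f at 0 has rank 0. Corank 2; j^3 = (2*u + v)^3 is a perfect cube, so E-series; the 5-jet and mu = 8 give E_8.

E_8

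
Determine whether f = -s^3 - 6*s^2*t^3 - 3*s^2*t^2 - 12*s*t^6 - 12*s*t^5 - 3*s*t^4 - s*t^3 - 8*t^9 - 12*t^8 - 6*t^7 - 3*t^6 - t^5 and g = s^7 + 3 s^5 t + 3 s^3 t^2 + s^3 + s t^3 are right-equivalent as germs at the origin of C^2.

Yes.

The Hessian of f at 0 has rank 0. Corank 2; j^3 = -s^3 is a perfect cube, so E-series; the 4-jet and mu = 7 give E_7. The Hessian of g at 0 has rank 0. Corank 2; j^3 = s^3 is a perfect cube, so E-series; the 4-jet and mu = 7 give E_7. Both have type E_7, hence right-equivalent.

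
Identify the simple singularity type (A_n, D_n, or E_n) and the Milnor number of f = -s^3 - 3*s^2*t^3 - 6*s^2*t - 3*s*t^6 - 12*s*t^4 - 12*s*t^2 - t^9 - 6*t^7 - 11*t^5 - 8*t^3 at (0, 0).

Type E_{8}, Milnor number mu = 8.

The Hessian of f at 0 is [[0, 0], [0, 0]] with rank 0, so corank 2. A Groebner basis of the Jacobian ideal J(f) in C{s,t} is {s^2/2 + s*t^3 + 2*s*t + 2*t^2, t^4, s^3 - 12*s*t^2 - 16*t^3, s^2*t + 4*s*t^2 + 4*t^3}; counting standard monomials gives mu = 8. Corank 2; j^3 = -(s + 2*t)^3 is a perfect cube, so E-series; the 5-jet and mu = 8 give E_8.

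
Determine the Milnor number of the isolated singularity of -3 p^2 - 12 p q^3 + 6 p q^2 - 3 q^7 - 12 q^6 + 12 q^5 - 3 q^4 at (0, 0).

6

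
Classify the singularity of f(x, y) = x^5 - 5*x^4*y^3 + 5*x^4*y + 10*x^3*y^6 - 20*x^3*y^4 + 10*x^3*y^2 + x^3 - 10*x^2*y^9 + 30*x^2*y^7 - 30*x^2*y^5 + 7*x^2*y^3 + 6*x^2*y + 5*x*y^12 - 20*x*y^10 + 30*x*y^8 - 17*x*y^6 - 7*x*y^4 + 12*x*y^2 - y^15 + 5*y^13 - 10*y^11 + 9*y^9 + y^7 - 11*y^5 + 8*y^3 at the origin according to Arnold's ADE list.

The Hessian of f at 0 has rank 0. Corank 2; j^3 = (x + 2*y)^3 is a perfect cube, so E-series; the 5-jet and mu = 8 give E_8.

E_8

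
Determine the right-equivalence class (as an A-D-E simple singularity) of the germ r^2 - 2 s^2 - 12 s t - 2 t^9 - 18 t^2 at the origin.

The Hessian of f at 0 is [[-4, -12, 0], [-12, -36, 0], [0, 0, 2]] with rank 2, so corank 1. A Groebner basis of the Jacobian ideal J(f) in C{s,t,r} is {t^8, s + 3*t, r}; counting standard monomials gives mu = 8. Corank 1: A-series; mu = 8 gives A_8.

A_{8}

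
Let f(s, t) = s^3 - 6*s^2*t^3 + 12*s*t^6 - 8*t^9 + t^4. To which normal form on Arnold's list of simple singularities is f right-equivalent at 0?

The Hessian of f at 0 is [[0, 0], [0, 0]] with rank 0, so corank 2. A Groebner basis of the Jacobian ideal J(f) in C{s,t} is {t^3, s^2}; counting standard monomials gives mu = 6. Corank 2; j^3 = s^3 is a perfect cube, so E-series; the 4-jet and mu = 6 give E_6.

E6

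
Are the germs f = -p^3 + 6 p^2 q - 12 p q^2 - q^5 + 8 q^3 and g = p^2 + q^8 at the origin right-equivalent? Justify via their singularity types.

The Hessian of f at 0 is [[0, 0], [0, 0]] with rank 0, so corank 2. A Groebner basis of the Jacobian ideal J(f) in C{p,q} is {q^4, p^2 - 4*p*q + 4*q^2}; counting standard monomials gives mu = 8. Corank 2; j^3 = -(p - 2*q)^3 is a perfect cube, so E-series; the 5-jet and mu = 8 give E_8. The Hessian of g at 0 is [[2, 0], [0, 0]] with rank 1, so corank 1. A Groebner basis of the Jacobian ideal J(g) in C{p,q} is {q^7, p}; counting standard monomials gives mu = 7. Corank 1: A-series; mu = 7 gives A_7. f is E_8 but g is A_7, hence not right-equivalent.

No.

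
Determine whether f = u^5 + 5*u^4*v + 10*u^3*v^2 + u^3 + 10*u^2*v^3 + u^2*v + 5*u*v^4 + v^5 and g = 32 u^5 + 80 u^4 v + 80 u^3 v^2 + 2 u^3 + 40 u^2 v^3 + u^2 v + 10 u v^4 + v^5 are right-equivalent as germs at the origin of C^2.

The Hessian of f at 0 has rank 0. Corank 2; j^3 = u^2*(u + v) has shape L^2 M (L != M), so D-series; mu = 6 gives D_6. The Hessian of g at 0 has rank 0. Corank 2; j^3 = u^2*(2*u + v) has shape L^2 M (L != M), so D-series; mu = 6 gives D_6. Both have type D_6, hence right-equivalent.

Yes.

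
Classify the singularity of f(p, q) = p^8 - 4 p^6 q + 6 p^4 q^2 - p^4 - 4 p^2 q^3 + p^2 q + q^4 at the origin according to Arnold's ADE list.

D5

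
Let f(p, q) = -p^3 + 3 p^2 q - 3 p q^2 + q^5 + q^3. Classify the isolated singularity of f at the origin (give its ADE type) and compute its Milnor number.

Type E_8, Milnor number mu = 8.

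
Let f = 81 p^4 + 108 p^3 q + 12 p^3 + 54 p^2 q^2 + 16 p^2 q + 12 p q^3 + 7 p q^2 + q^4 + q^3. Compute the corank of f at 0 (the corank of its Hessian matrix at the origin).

Hessian at 0 has rank 0.

2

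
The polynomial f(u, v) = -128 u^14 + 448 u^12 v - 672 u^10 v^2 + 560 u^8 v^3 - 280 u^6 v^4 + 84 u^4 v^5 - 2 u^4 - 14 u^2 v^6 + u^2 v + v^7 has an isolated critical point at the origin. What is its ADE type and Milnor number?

Type D8, Milnor number mu = 8.

The Hessian of f at 0 has rank 0. Corank 2; j^3 = u^2*v has shape L^2 M (L != M), so D-series; mu = 8 gives D_8.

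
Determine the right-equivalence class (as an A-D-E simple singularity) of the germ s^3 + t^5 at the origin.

E8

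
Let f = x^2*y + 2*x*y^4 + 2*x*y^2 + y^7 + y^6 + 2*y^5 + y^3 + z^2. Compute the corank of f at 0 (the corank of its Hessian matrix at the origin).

2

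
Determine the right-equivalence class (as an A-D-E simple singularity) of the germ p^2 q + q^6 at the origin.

The Hessian of f at 0 is [[0, 0], [0, 0]] with rank 0, so corank 2. A Groebner basis of the Jacobian ideal J(f) in C{p,q} is {p^2/6 + q^5, p^3, p*q}; counting standard monomials gives mu = 7. Corank 2; j^3 = p^2*q has shape L^2 M (L != M), so D-series; mu = 7 gives D_7.

D_7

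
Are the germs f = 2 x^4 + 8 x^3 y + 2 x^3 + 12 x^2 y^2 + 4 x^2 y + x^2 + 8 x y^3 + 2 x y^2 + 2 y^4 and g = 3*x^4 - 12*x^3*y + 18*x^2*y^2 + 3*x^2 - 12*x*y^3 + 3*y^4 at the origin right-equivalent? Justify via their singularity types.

Yes.

The Hessian of f at 0 has rank 1. Corank 1: A-series; mu = 3 gives A_3. The Hessian of g at 0 has rank 1. Corank 1: A-series; mu = 3 gives A_3. Both have type A_3, hence right-equivalent.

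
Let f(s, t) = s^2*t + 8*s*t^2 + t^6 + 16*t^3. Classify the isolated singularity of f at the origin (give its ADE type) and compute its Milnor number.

Type D7, Milnor number mu = 7.

The Hessian of f at 0 is [[0, 0], [0, 0]] with rank 0, so corank 2. A Groebner basis of the Jacobian ideal J(f) in C{s,t} is {s^2/6 + t^5 - 8*t^2/3, s^3 + 64*t^3, s*t + 4*t^2}; counting standard monomials gives mu = 7. Corank 2; j^3 = t*(s + 4*t)^2 has shape L^2 M (L != M), so D-series; mu = 7 gives D_7.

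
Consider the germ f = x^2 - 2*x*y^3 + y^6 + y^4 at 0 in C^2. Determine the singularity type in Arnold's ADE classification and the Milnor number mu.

Type A3, Milnor number mu = 3.

The Hessian of f at 0 has rank 1. Corank 1: A-series; mu = 3 gives A_3.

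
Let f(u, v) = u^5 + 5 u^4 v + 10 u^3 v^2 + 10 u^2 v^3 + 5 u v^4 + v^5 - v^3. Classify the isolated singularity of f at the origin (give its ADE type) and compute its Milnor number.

Type E_8, Milnor number mu = 8.

The Hessian of f at 0 has rank 0. Corank 2; j^3 = -v^3 is a perfect cube, so E-series; the 5-jet and mu = 8 give E_8.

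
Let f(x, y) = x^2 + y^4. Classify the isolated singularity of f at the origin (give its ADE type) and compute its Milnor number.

Type A_{3}, Milnor number mu = 3.

The Hessian of f at 0 has rank 1. Corank 1: A-series; mu = 3 gives A_3.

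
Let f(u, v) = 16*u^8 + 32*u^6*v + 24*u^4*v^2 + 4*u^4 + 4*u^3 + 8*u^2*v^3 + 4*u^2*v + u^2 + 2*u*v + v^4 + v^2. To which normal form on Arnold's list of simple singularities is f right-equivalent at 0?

A3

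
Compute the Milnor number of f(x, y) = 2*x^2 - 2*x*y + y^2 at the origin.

The Hessian of f at 0 is [[4, -2], [-2, 2]] with rank 2, so corank 0. A Groebner basis of the Jacobian ideal J(f) in C{x,y} is {x, y}; counting standard monomials gives mu = 1. Corank 0: nondegenerate Morse point, so A_1.

1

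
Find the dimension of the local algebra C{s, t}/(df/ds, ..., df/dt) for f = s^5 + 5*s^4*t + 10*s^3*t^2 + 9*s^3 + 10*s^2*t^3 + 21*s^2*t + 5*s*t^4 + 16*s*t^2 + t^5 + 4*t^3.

The Hessian of f at 0 has rank 0. Corank 2; j^3 = (s + t)*(3*s + 2*t)^2 has shape L^2 M (L != M), so D-series; mu = 6 gives D_6.

6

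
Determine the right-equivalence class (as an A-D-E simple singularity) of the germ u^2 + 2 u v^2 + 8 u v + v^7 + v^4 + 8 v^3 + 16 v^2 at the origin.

A_6

The Hessian of f at 0 is [[2, 8], [8, 32]] with rank 1, so corank 1. A Groebner basis of the Jacobian ideal J(f) in C{u,v} is {u^3 + 12*u^2*v - 48*u^2 - 256*u*v + 256*u + 1024*v, u + v^2 + 4*v}; counting standard monomials gives mu = 6. Corank 1: A-series; mu = 6 gives A_6.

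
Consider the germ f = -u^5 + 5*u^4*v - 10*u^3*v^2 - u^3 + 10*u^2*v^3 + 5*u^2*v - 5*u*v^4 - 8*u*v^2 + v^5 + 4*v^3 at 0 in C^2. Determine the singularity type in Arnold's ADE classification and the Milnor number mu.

Type D6, Milnor number mu = 6.

The Hessian of f at 0 has rank 0. Corank 2; j^3 = -(u - 2*v)^2*(u - v) has shape L^2 M (L != M), so D-series; mu = 6 gives D_6.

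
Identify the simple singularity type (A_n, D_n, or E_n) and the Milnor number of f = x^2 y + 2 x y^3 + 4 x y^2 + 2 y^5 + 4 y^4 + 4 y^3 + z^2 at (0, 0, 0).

Type D6, Milnor number mu = 6.

The Hessian of f at 0 is [[0, 0, 0], [0, 0, 0], [0, 0, 2]] with rank 1, so corank 2. A Groebner basis of the Jacobian ideal J(f) in C{x,y,z} is {x^3 - 3*x^2 - 20*x*y - 28*y^2, x^2*y + x^2 + 8*x*y + 12*y^2, -x^2/4 + x*y^2 - 3*x*y - 5*y^2, x*y + y^3 + 2*y^2, z}; counting standard monomials gives mu = 6. Corank 2; j^3 = y*(x + 2*y)^2 has shape L^2 M (L != M), so D-series; mu = 6 gives D_6.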